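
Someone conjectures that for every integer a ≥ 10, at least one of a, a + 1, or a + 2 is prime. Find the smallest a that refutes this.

A counterexample is any integer a ≥ 10 such that a, a + 1, a + 2 are all composite; we check each in order.
a = 10: 11 is prime.
a = 11: 11 is prime.
a = 12: 13 is prime.
a = 13: 13 is prime.
a = 14: 14 = 2 × 7; 15 = 3 × 5; 16 = 2 × 8 — all composite.

a = 14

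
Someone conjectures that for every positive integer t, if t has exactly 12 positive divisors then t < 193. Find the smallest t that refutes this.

We need the least positive integer t for which t has exactly 12 positive divisors but the claim fails.
For t = 60, 72, 84, 90, …, 150, 156, 160 the conclusion holds.
t = 198: τ(198) = 12; 198 ≥ 193.
Thus t = 198 disproves the claim, and no smaller t works.

t = 198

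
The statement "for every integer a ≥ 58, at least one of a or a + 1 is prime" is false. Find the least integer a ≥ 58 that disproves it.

We need the least integer a ≥ 58 for which a, a + 1 are both composite.
The first 4 eligible values, up to a = 61, all satisfy the conclusion.
a = 62: 62 = 2 × 31; 63 = 3 × 21 — both composite.

a = 62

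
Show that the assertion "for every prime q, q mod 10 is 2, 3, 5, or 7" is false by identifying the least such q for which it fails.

Check each prime q in order until the claim fails.
For q = 2, 3, 5, 7 the conclusion holds.
q = 11: 11 mod 10 = 1 — not in {2, 3, 5, 7}.
So q = 11 is the smallest counterexample.

q = 11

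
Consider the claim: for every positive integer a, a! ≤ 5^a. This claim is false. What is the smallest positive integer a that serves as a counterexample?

a = 12

For a = 1, 2, 3, 4, …, 9, 10, 11 the conclusion holds.
a = 12: a! = 479001600 and 5^a = 244140625, so 479001600 > 244140625.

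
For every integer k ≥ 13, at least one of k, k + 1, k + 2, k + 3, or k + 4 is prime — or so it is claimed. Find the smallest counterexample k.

k = 24

We need the least integer k ≥ 13 for which k, k + 1, k + 2, k + 3, k + 4 are all composite.
The first 11 eligible values, up to k = 23, all satisfy the conclusion.
k = 24: 24 = 2 × 12; 25 = 5 × 5; 26 = 2 × 13; 27 = 3 × 9; 28 = 2 × 14 — all composite.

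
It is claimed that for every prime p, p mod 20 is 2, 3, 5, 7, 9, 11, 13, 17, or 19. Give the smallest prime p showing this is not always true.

For p = 2, 3, 5, 7, …, 29, 31, 37 the conclusion holds.
p = 41: 41 mod 20 = 1 — not in {2, 3, 5, 7, 9, 11, 13, 17, 19}.

p = 41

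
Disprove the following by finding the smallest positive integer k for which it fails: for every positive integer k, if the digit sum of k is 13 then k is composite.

k = 67

k = 49: digit sum 13; 49 is composite.
k = 58: digit sum 13; 58 is composite.
k = 67: digit sum 13; 67 is prime, not composite.
Hence k = 67 is a counterexample.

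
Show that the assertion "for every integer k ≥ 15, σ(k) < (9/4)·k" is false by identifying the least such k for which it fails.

For k = 15, 16, 17, 18, 19, 20, 21, 22, 23 the conclusion holds.
k = 24: σ(24) = 60; 60 ≥ 54.
Thus k = 24 disproves the claim, and no smaller k works.

k = 24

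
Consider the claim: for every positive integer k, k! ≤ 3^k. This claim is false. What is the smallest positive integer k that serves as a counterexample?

k = 1: k! = 1 and 3^k = 3, so 1 ≤ 3.
k = 2: k! = 2 and 3^k = 9, so 2 ≤ 9.
k = 3: k! = 6 and 3^k = 27, so 6 ≤ 27.
k = 4: k! = 24 and 3^k = 81, so 24 ≤ 81.
k = 5: k! = 120 and 3^k = 243, so 120 ≤ 243.
k = 6: k! = 720 and 3^k = 729, so 720 ≤ 729.
k = 7: k! = 5040 and 3^k = 2187, so 5040 > 2187.
So k = 7 is the smallest counterexample.

k = 7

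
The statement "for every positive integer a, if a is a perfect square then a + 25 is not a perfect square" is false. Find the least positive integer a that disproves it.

a = 144

Check each positive integer a in order until a is a perfect square but a + 25 is a perfect square.
For a = 1, 4, 9, 16, …, 81, 100, 121 the conclusion holds.
a = 144: 144 = 12² and 144 + 25 = 169 = 13².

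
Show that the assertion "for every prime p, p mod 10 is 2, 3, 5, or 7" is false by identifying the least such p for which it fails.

p = 11

We need the least prime p for which the claim fails.
p = 2: 2 mod 10 = 2.
p = 3: 3 mod 10 = 3.
p = 5: 5 mod 10 = 5.
p = 7: 7 mod 10 = 7.
p = 11: 11 mod 10 = 1 — not in {2, 3, 5, 7}.
So p = 11 is the smallest counterexample.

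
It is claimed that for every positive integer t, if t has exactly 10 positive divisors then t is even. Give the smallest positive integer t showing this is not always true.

t = 405

A counterexample is any positive integer t such that t has exactly 10 positive divisors but t is odd; we check each in order.
For t = 48, 80, 112, 162, 176, 208, 272, 304, 368 the conclusion holds.
t = 405: divisors of 405: 10 divisors; 405 is odd.
Thus t = 405 disproves the claim, and no smaller t works.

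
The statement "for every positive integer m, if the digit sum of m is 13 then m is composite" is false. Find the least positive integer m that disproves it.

m = 67

Check each positive integer m in order until the digit sum of m is 13 but m is prime.
m = 49: digit sum 13; 49 is composite.
m = 58: digit sum 13; 58 is composite.
m = 67: digit sum 13; 67 is prime, not composite.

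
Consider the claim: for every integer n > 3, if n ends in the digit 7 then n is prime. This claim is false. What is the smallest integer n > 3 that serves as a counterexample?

Check each integer n > 3 in order until n ends in the digit 7 but n is not prime.
For n = 7, 17 the conclusion holds.
n = 27: 27 ends in 7; 27 = 3 × 9, composite.
Thus n = 27 disproves the claim, and no smaller n works.

n = 27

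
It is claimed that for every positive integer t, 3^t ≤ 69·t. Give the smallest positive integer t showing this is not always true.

A counterexample is any positive integer t such that 3^t > 69·t; we check each in order.
The first 5 eligible values, up to t = 5, all satisfy the conclusion.
t = 6: 3^t = 729 and 69·t = 414, so 729 > 414.
Hence t = 6 is a counterexample.

t = 6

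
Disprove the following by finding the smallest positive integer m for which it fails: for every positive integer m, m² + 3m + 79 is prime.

The first 4 eligible values, up to m = 4, all satisfy the conclusion.
m = 5: m² + 3m + 79 = 119 = 7 × 17, composite.
Thus m = 5 disproves the claim, and no smaller m works.

m = 5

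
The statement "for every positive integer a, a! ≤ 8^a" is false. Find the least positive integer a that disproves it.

We need the least positive integer a for which a! > 8^a.
For a = 1, 2, 3, 4, …, 17, 18, 19 the conclusion holds.
a = 20: a! = 2432902008176640000 and 8^a = 1152921504606846976, so 2432902008176640000 > 1152921504606846976.

a = 20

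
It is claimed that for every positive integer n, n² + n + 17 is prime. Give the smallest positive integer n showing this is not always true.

We need the least positive integer n for which n² + n + 17 is not prime.
For n = 1, 2, 3, 4, …, 13, 14, 15 the conclusion holds.
n = 16: n² + n + 17 = 289 = 17 × 17, composite.

n = 16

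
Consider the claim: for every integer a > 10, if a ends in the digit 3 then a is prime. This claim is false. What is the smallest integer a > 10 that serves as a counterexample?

a = 33

We need the least integer a > 10 for which a ends in the digit 3 but a is not prime.
For a = 13, 23 the conclusion holds.
a = 33: 33 ends in 3; 33 = 3 × 11, composite.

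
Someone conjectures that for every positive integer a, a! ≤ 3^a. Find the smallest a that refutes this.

a = 7

Check each positive integer a in order until a! > 3^a.
For a = 1, 2, 3, 4, 5, 6 the conclusion holds.
a = 7: a! = 5040 and 3^a = 2187, so 5040 > 2187.
Hence a = 7 is a counterexample.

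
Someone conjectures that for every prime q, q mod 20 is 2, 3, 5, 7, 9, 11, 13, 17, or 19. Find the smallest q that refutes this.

Check each prime q in order until the claim fails.
The first 12 eligible values, up to q = 37, all satisfy the conclusion.
q = 41: 41 mod 20 = 1 — not in {2, 3, 5, 7, 9, 11, 13, 17, 19}.
Thus q = 41 disproves the claim, and no smaller q works.

q = 41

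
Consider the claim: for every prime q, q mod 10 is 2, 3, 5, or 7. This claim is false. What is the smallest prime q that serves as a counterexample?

A counterexample is any prime q such that the claim fails; we check each in order.
q = 2: 2 mod 10 = 2.
q = 3: 3 mod 10 = 3.
q = 5: 5 mod 10 = 5.
q = 7: 7 mod 10 = 7.
q = 11: 11 mod 10 = 1 — not in {2, 3, 5, 7}.

q = 11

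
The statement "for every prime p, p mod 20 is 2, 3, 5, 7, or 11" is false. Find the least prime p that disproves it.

p = 13

Check each prime p in order until the claim fails.
For p = 2, 3, 5, 7, 11 the conclusion holds.
p = 13: 13 mod 20 = 13 — not in {2, 3, 5, 7, 11}.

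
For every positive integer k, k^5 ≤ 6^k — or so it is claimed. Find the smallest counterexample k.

k = 3

k = 1: k^5 = 1 and 6^k = 6, so 1 ≤ 6.
k = 2: k^5 = 32 and 6^k = 36, so 32 ≤ 36.
k = 3: k^5 = 243 and 6^k = 216, so 243 > 216.
So k = 3 is the smallest counterexample.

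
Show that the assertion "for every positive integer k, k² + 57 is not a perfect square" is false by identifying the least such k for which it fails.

For k = 1, 2, 3, 4, 5, 6, 7 the conclusion holds.
k = 8: 8² + 57 = 121 = 11², a perfect square.
So k = 8 is the smallest counterexample.

k = 8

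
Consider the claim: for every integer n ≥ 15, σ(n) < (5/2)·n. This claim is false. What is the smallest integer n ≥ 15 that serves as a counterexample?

The first 9 eligible values, up to n = 23, all satisfy the conclusion.
n = 24: σ(24) = 60; 60 ≥ 60.

n = 24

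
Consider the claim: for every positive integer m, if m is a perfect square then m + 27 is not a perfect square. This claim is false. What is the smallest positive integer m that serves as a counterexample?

We need the least positive integer m for which m is a perfect square but m + 27 is a perfect square.
m = 1: 1 + 27 = 28, not a perfect square.
m = 4: 4 + 27 = 31, not a perfect square.
m = 9: 9 = 3² and 9 + 27 = 36 = 6².

m = 9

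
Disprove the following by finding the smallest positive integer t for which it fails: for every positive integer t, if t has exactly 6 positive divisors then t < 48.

Check each positive integer t in order until t has exactly 6 positive divisors but the claim fails.
The first 7 eligible values, up to t = 45, all satisfy the conclusion.
t = 50: τ(50) = 6; 50 ≥ 48.
Thus t = 50 disproves the claim, and no smaller t works.

t = 50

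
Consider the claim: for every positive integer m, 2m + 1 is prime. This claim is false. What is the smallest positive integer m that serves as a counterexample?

A counterexample is any positive integer m such that 2m + 1 is not prime; we check each in order.
For m = 1, 2, 3 the conclusion holds.
m = 4: 2m + 1 = 9 = 3 × 3, composite.

m = 4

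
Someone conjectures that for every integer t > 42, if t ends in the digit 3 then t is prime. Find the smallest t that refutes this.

t = 63

We need the least integer t > 42 for which t ends in the digit 3 but t is not prime.
t = 43: 43 ends in 3 and is prime.
t = 53: 53 ends in 3 and is prime.
t = 63: 63 ends in 3; 63 = 3 × 21, composite.
Hence t = 63 is a counterexample.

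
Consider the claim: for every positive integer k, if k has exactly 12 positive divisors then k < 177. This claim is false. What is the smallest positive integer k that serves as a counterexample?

k = 198

For k = 60, 72, 84, 90, …, 150, 156, 160 the conclusion holds.
k = 198: τ(198) = 12; 198 ≥ 177.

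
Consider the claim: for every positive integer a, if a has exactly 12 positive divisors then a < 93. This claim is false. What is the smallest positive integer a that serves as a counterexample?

a = 96

We need the least positive integer a for which a has exactly 12 positive divisors but the claim fails.
For a = 60, 72, 84, 90 the conclusion holds.
a = 96: τ(96) = 12; 96 ≥ 93.
Thus a = 96 disproves the claim, and no smaller a works.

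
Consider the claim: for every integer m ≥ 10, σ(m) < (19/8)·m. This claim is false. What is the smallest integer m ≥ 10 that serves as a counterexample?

m = 24

The first 14 eligible values, up to m = 23, all satisfy the conclusion.
m = 24: σ(24) = 60; 60 ≥ 57.
Thus m = 24 disproves the claim, and no smaller m works.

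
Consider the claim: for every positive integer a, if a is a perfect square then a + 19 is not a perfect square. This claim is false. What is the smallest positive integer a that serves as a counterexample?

a = 81

We need the least positive integer a for which a is a perfect square but a + 19 is a perfect square.
The first 8 eligible values, up to a = 64, all satisfy the conclusion.
a = 81: 81 = 9² and 81 + 19 = 100 = 10².
Thus a = 81 disproves the claim, and no smaller a works.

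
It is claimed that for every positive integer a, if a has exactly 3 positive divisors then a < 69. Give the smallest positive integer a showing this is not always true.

a = 121

We need the least positive integer a for which a has exactly 3 positive divisors but the claim fails.
The first 4 eligible values, up to a = 49, all satisfy the conclusion.
a = 121: τ(121) = 3; 121 ≥ 69.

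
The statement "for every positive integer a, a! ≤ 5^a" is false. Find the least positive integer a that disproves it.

a = 12

Check each positive integer a in order until a! > 5^a.
For a = 1, 2, 3, 4, …, 9, 10, 11 the conclusion holds.
a = 12: a! = 479001600 and 5^a = 244140625, so 479001600 > 244140625.
Hence a = 12 is a counterexample.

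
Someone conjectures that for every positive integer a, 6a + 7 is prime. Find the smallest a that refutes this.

For a = 1, 2 the conclusion holds.
a = 3: 6a + 7 = 25 = 5 × 5, composite.

a = 3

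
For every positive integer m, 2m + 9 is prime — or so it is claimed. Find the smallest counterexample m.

m = 3

For m = 1, 2 the conclusion holds.
m = 3: 2m + 9 = 15 = 3 × 5, composite.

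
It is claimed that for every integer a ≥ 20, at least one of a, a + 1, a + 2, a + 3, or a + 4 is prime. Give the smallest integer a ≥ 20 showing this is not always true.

We need the least integer a ≥ 20 for which a, a + 1, a + 2, a + 3, a + 4 are all composite.
For a = 20, 21, 22, 23 the conclusion holds.
a = 24: 24 = 2 × 12; 25 = 5 × 5; 26 = 2 × 13; 27 = 3 × 9; 28 = 2 × 14 — all composite.

a = 24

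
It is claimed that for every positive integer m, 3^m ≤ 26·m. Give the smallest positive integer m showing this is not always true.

m = 5

Check each positive integer m in order until 3^m > 26·m.
The first 4 eligible values, up to m = 4, all satisfy the conclusion.
m = 5: 3^m = 243 and 26·m = 130, so 243 > 130.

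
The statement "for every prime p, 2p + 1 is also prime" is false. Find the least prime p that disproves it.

p = 2: 2p + 1 = 5, prime.
p = 3: 2p + 1 = 7, prime.
p = 5: 2p + 1 = 11, prime.
p = 7: 2p + 1 = 15 = 3 × 5, not prime.
So p = 7 is the smallest counterexample.

p = 7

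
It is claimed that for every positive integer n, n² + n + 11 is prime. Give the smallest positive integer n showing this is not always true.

n = 10

A counterexample is any positive integer n such that n² + n + 11 is not prime; we check each in order.
The first 9 eligible values, up to n = 9, all satisfy the conclusion.
n = 10: n² + n + 11 = 121 = 11 × 11, composite.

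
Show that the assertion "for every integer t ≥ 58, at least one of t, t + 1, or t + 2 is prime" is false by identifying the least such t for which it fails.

A counterexample is any integer t ≥ 58 such that t, t + 1, t + 2 are all composite; we check each in order.
The first 4 eligible values, up to t = 61, all satisfy the conclusion.
t = 62: 62 = 2 × 31; 63 = 3 × 21; 64 = 2 × 32 — all composite.
So t = 62 is the smallest counterexample.

t = 62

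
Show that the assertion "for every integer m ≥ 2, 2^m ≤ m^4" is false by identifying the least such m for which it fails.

m = 17

For m = 2, 3, 4, 5, …, 14, 15, 16 the conclusion holds.
m = 17: 2^m = 131072 and m^4 = 83521, so 131072 > 83521.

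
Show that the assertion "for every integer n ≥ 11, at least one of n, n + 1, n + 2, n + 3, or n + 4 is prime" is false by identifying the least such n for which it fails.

For n = 11, 12, 13, 14, …, 21, 22, 23 the conclusion holds.
n = 24: 24 = 2 × 12; 25 = 5 × 5; 26 = 2 × 13; 27 = 3 × 9; 28 = 2 × 14 — all composite.
Thus n = 24 disproves the claim, and no smaller n works.

n = 24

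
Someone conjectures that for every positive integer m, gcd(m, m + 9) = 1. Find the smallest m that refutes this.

Check each positive integer m in order until gcd(m, m + 9) > 1.
m = 1: gcd(1, 10) = 1.
m = 2: gcd(2, 11) = 1.
m = 3: gcd(3, 12) = 3.
Hence m = 3 is a counterexample.

m = 3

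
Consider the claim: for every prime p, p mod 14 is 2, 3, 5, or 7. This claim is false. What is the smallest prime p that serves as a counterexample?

p = 2: 2 mod 14 = 2.
p = 3: 3 mod 14 = 3.
p = 5: 5 mod 14 = 5.
p = 7: 7 mod 14 = 7.
p = 11: 11 mod 14 = 11 — not in {2, 3, 5, 7}.
So p = 11 is the smallest counterexample.

p = 11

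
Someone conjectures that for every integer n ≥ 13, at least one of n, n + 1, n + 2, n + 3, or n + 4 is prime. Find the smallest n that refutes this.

The first 11 eligible values, up to n = 23, all satisfy the conclusion.
n = 24: 24 = 2 × 12; 25 = 5 × 5; 26 = 2 × 13; 27 = 3 × 9; 28 = 2 × 14 — all composite.
Hence n = 24 is a counterexample.

n = 24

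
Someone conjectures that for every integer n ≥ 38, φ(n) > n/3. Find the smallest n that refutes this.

n = 42

n = 38: φ(38) = 18 and 38/3 = 38/3, so φ(38) > 38/3.
n = 39: φ(39) = 24 and 39/3 = 13, so φ(39) > 39/3.
n = 40: φ(40) = 16 and 40/3 = 40/3, so φ(40) > 40/3.
n = 41: φ(41) = 40 and 41/3 = 41/3, so φ(41) > 41/3.
n = 42: φ(42) = 12 and 42/3 = 14, so φ(42) ≤ 42/3.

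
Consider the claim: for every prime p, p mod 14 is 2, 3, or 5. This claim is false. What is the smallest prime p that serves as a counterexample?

p = 7

Check each prime p in order until the claim fails.
For p = 2, 3, 5 the conclusion holds.
p = 7: 7 mod 14 = 7 — not in {2, 3, 5}.
Thus p = 7 disproves the claim, and no smaller p works.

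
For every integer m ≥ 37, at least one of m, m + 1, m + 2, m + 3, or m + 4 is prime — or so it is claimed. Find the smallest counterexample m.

We need the least integer m ≥ 37 for which m, m + 1, m + 2, m + 3, m + 4 are all composite.
The first 11 eligible values, up to m = 47, all satisfy the conclusion.
m = 48: 48 = 2 × 24; 49 = 7 × 7; 50 = 2 × 25; 51 = 3 × 17; 52 = 2 × 26 — all composite.
Thus m = 48 disproves the claim, and no smaller m works.

m = 48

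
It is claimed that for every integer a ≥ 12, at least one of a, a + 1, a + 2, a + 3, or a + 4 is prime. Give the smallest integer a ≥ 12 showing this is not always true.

a = 24

Check each integer a ≥ 12 in order until a, a + 1, a + 2, a + 3, a + 4 are all composite.
For a = 12, 13, 14, 15, …, 21, 22, 23 the conclusion holds.
a = 24: 24 = 2 × 12; 25 = 5 × 5; 26 = 2 × 13; 27 = 3 × 9; 28 = 2 × 14 — all composite.
Hence a = 24 is a counterexample.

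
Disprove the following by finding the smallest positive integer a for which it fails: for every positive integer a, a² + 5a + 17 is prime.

a = 8

The first 7 eligible values, up to a = 7, all satisfy the conclusion.
a = 8: a² + 5a + 17 = 121 = 11 × 11, composite.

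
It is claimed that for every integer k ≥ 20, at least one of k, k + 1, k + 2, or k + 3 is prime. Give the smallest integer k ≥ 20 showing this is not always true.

k = 24

k = 20: 23 is prime.
k = 21: 23 is prime.
k = 22: 23 is prime.
k = 23: 23 is prime.
k = 24: 24 = 2 × 12; 25 = 5 × 5; 26 = 2 × 13; 27 = 3 × 9 — all composite.
So k = 24 is the smallest counterexample.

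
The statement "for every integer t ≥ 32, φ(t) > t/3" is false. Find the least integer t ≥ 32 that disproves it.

For t = 32, 33, 34, 35 the conclusion holds.
t = 36: φ(36) = 12 and 36/3 = 12, so φ(36) ≤ 36/3.

t = 36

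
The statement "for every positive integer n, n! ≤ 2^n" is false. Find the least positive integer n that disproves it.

We need the least positive integer n for which n! > 2^n.
For n = 1, 2, 3 the conclusion holds.
n = 4: n! = 24 and 2^n = 16, so 24 > 16.

n = 4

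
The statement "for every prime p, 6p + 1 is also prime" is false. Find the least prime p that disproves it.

A counterexample is any prime p such that 6p + 1 is not prime; we check each in order.
For p = 2, 3, 5, 7, 11, 13, 17 the conclusion holds.
p = 19: 6p + 1 = 115 = 5 × 23, not prime.

p = 19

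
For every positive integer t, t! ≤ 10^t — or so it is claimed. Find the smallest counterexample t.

t = 25

Check each positive integer t in order until t! > 10^t.
For t = 1, 2, 3, 4, …, 22, 23, 24 the conclusion holds.
t = 25: t! = 15511210043330985984000000 and 10^t = 10000000000000000000000000, so 15511210043330985984000000 > 10000000000000000000000000.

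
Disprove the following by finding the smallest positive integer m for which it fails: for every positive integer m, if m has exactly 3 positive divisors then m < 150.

m = 169

A counterexample is any positive integer m such that m has exactly 3 positive divisors but the claim fails; we check each in order.
For m = 4, 9, 25, 49, 121 the conclusion holds.
m = 169: τ(169) = 3; 169 ≥ 150.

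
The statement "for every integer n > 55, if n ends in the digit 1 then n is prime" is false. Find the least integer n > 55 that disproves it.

n = 81

We need the least integer n > 55 for which n ends in the digit 1 but n is not prime.
For n = 61, 71 the conclusion holds.
n = 81: 81 ends in 1; 81 = 3 × 27, composite.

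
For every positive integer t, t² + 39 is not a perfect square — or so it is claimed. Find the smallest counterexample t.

t = 5

t = 1: 1² + 39 = 40, not a perfect square.
t = 2: 2² + 39 = 43, not a perfect square.
t = 3: 3² + 39 = 48, not a perfect square.
t = 4: 4² + 39 = 55, not a perfect square.
t = 5: 5² + 39 = 64 = 8², a perfect square.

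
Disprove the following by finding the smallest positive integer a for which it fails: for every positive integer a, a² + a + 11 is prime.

a = 10

For a = 1, 2, 3, 4, 5, 6, 7, 8, 9 the conclusion holds.
a = 10: a² + a + 11 = 121 = 11 × 11, composite.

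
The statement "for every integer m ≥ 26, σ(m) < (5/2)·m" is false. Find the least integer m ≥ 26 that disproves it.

m = 36

A counterexample is any integer m ≥ 26 such that the claim fails; we check each in order.
For m = 26, 27, 28, 29, 30, 31, 32, 33, 34, 35 the conclusion holds.
m = 36: σ(36) = 91; 91 ≥ 90.
Hence m = 36 is a counterexample.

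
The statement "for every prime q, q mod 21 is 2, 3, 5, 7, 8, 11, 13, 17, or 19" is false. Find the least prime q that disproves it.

Check each prime q in order until the claim fails.
For q = 2, 3, 5, 7, 11, 13, 17, 19, 23, 29 the conclusion holds.
q = 31: 31 mod 21 = 10 — not in {2, 3, 5, 7, 8, 11, 13, 17, 19}.

q = 31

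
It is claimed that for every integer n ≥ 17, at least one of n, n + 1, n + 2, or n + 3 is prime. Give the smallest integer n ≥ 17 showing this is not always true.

We need the least integer n ≥ 17 for which n, n + 1, n + 2, n + 3 are all composite.
The first 7 eligible values, up to n = 23, all satisfy the conclusion.
n = 24: 24 = 2 × 12; 25 = 5 × 5; 26 = 2 × 13; 27 = 3 × 9 — all composite.
Thus n = 24 disproves the claim, and no smaller n works.

n = 24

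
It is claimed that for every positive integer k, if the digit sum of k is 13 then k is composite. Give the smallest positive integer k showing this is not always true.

We need the least positive integer k for which the digit sum of k is 13 but k is prime.
k = 49: digit sum 13; 49 is composite.
k = 58: digit sum 13; 58 is composite.
k = 67: digit sum 13; 67 is prime, not composite.
Thus k = 67 disproves the claim, and no smaller k works.

k = 67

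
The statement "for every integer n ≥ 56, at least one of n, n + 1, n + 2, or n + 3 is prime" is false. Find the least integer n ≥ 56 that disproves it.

n = 62

We need the least integer n ≥ 56 for which n, n + 1, n + 2, n + 3 are all composite.
The first 6 eligible values, up to n = 61, all satisfy the conclusion.
n = 62: 62 = 2 × 31; 63 = 3 × 21; 64 = 2 × 32; 65 = 5 × 13 — all composite.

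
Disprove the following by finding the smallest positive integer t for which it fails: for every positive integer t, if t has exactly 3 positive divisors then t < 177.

t = 289

A counterexample is any positive integer t such that t has exactly 3 positive divisors but the claim fails; we check each in order.
The first 6 eligible values, up to t = 169, all satisfy the conclusion.
t = 289: τ(289) = 3; 289 ≥ 177.
So t = 289 is the smallest counterexample.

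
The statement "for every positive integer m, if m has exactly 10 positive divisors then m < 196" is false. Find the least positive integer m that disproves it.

m = 208

Check each positive integer m in order until m has exactly 10 positive divisors but the claim fails.
For m = 48, 80, 112, 162, 176 the conclusion holds.
m = 208: τ(208) = 10; 208 ≥ 196.
So m = 208 is the smallest counterexample.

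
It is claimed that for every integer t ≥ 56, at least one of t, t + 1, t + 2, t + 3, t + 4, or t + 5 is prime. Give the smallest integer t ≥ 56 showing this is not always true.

The first 34 eligible values, up to t = 89, all satisfy the conclusion.
t = 90: 90 = 2 × 45; 91 = 7 × 13; 92 = 2 × 46; 93 = 3 × 31; 94 = 2 × 47; 95 = 5 × 19 — all composite.
Hence t = 90 is a counterexample.

t = 90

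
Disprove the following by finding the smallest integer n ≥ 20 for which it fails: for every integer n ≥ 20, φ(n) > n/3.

n = 24

A counterexample is any integer n ≥ 20 such that the claim fails; we check each in order.
The first 4 eligible values, up to n = 23, all satisfy the conclusion.
n = 24: φ(24) = 8 and 24/3 = 8, so φ(24) ≤ 24/3.
So n = 24 is the smallest counterexample.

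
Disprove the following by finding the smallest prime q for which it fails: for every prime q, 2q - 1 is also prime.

q = 5

A counterexample is any prime q such that 2q - 1 is not prime; we check each in order.
q = 2: 2q - 1 = 3, prime.
q = 3: 2q - 1 = 5, prime.
q = 5: 2q - 1 = 9 = 3 × 3, not prime.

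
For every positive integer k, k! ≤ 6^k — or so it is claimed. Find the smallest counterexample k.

k = 14

We need the least positive integer k for which k! > 6^k.
For k = 1, 2, 3, 4, …, 11, 12, 13 the conclusion holds.
k = 14: k! = 87178291200 and 6^k = 78364164096, so 87178291200 > 78364164096.
Thus k = 14 disproves the claim, and no smaller k works.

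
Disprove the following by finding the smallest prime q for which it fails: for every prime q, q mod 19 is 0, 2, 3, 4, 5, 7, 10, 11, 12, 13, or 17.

For q = 2, 3, 5, 7, …, 23, 29, 31 the conclusion holds.
q = 37: 37 mod 19 = 18 — not in {0, 2, 3, 4, 5, 7, 10, 11, 12, 13, 17}.

q = 37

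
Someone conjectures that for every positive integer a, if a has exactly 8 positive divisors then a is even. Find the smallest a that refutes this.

a = 105

A counterexample is any positive integer a such that a has exactly 8 positive divisors but a is odd; we check each in order.
For a = 24, 30, 40, 42, …, 88, 102, 104 the conclusion holds.
a = 105: divisors of 105: 1, 3, 5, 7, 15, 21, 35, 105; 105 is odd.
Thus a = 105 disproves the claim, and no smaller a works.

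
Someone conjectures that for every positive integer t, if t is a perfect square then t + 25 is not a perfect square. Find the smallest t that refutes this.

We need the least positive integer t for which t is a perfect square but t + 25 is a perfect square.
The first 11 eligible values, up to t = 121, all satisfy the conclusion.
t = 144: 144 = 12² and 144 + 25 = 169 = 13².

t = 144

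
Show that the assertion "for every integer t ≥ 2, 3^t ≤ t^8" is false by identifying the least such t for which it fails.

For t = 2, 3, 4, 5, …, 20, 21, 22 the conclusion holds.
t = 23: 3^t = 94143178827 and t^8 = 78310985281, so 94143178827 > 78310985281.
Thus t = 23 disproves the claim, and no smaller t works.

t = 23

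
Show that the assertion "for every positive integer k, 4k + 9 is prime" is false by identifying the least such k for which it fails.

k = 3

A counterexample is any positive integer k such that 4k + 9 is not prime; we check each in order.
k = 1: 4k + 9 = 13, prime.
k = 2: 4k + 9 = 17, prime.
k = 3: 4k + 9 = 21 = 3 × 7, composite.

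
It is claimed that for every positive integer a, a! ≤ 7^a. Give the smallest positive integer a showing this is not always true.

a = 17

Check each positive integer a in order until a! > 7^a.
The first 16 eligible values, up to a = 16, all satisfy the conclusion.
a = 17: a! = 355687428096000 and 7^a = 232630513987207, so 355687428096000 > 232630513987207.
Hence a = 17 is a counterexample.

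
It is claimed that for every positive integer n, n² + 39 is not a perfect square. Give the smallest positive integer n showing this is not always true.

n = 5

A counterexample is any positive integer n such that n² + 39 is a perfect square; we check each in order.
For n = 1, 2, 3, 4 the conclusion holds.
n = 5: 5² + 39 = 64 = 8², a perfect square.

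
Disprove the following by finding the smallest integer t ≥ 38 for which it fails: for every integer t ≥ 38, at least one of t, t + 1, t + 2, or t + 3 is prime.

t = 48

For t = 38, 39, 40, 41, 42, 43, 44, 45, 46, 47 the conclusion holds.
t = 48: 48 = 2 × 24; 49 = 7 × 7; 50 = 2 × 25; 51 = 3 × 17 — all composite.
Hence t = 48 is a counterexample.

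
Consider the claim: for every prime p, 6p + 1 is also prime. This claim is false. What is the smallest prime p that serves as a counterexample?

p = 19

The first 7 eligible values, up to p = 17, all satisfy the conclusion.
p = 19: 6p + 1 = 115 = 5 × 23, not prime.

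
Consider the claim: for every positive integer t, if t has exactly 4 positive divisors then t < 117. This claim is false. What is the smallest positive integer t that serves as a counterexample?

For t = 6, 8, 10, 14, …, 106, 111, 115 the conclusion holds.
t = 118: τ(118) = 4; 118 ≥ 117.
Hence t = 118 is a counterexample.

t = 118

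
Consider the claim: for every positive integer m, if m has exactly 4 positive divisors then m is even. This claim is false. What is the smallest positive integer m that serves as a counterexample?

The first 4 eligible values, up to m = 14, all satisfy the conclusion.
m = 15: divisors of 15: 1, 3, 5, 15; 15 is odd.

m = 15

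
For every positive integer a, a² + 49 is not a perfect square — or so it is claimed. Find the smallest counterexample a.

For a = 1, 2, 3, 4, …, 21, 22, 23 the conclusion holds.
a = 24: 24² + 49 = 625 = 25², a perfect square.
So a = 24 is the smallest counterexample.

a = 24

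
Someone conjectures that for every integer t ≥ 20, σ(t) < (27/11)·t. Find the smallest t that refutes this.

We need the least integer t ≥ 20 for which the claim fails.
The first 4 eligible values, up to t = 23, all satisfy the conclusion.
t = 24: σ(24) = 60; 60 ≥ 648/11.
Hence t = 24 is a counterexample.

t = 24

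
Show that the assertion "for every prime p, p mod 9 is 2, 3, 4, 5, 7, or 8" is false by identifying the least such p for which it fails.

p = 19

A counterexample is any prime p such that the claim fails; we check each in order.
The first 7 eligible values, up to p = 17, all satisfy the conclusion.
p = 19: 19 mod 9 = 1 — not in {2, 3, 4, 5, 7, 8}.
Hence p = 19 is a counterexample.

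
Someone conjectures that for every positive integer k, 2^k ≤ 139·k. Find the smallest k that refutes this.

k = 11

The first 10 eligible values, up to k = 10, all satisfy the conclusion.
k = 11: 2^k = 2048 and 139·k = 1529, so 2048 > 1529.
So k = 11 is the smallest counterexample.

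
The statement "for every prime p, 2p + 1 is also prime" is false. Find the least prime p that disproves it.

Check each prime p in order until 2p + 1 is not prime.
For p = 2, 3, 5 the conclusion holds.
p = 7: 2p + 1 = 15 = 3 × 5, not prime.

p = 7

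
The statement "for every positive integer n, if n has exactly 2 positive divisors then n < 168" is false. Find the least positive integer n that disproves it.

n = 173

A counterexample is any positive integer n such that n has exactly 2 positive divisors but the claim fails; we check each in order.
For n = 2, 3, 5, 7, …, 157, 163, 167 the conclusion holds.
n = 173: τ(173) = 2; 173 ≥ 168.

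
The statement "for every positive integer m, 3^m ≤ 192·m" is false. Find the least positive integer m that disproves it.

We need the least positive integer m for which 3^m > 192·m.
For m = 1, 2, 3, 4, 5, 6 the conclusion holds.
m = 7: 3^m = 2187 and 192·m = 1344, so 2187 > 1344.
Thus m = 7 disproves the claim, and no smaller m works.

m = 7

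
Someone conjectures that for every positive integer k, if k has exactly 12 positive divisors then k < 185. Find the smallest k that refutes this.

k = 198

A counterexample is any positive integer k such that k has exactly 12 positive divisors but the claim fails; we check each in order.
For k = 60, 72, 84, 90, …, 150, 156, 160 the conclusion holds.
k = 198: τ(198) = 12; 198 ≥ 185.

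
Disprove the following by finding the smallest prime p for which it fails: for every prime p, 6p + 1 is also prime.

Check each prime p in order until 6p + 1 is not prime.
The first 7 eligible values, up to p = 17, all satisfy the conclusion.
p = 19: 6p + 1 = 115 = 5 × 23, not prime.

p = 19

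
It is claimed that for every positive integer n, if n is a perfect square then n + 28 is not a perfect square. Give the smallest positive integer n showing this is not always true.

We need the least positive integer n for which n is a perfect square but n + 28 is a perfect square.
For n = 1, 4, 9, 16, 25 the conclusion holds.
n = 36: 36 = 6² and 36 + 28 = 64 = 8².
So n = 36 is the smallest counterexample.

n = 36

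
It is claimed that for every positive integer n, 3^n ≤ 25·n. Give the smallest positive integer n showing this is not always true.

n = 5

A counterexample is any positive integer n such that 3^n > 25·n; we check each in order.
n = 1: 3^n = 3 and 25·n = 25, so 3 ≤ 25.
n = 2: 3^n = 9 and 25·n = 50, so 9 ≤ 50.
n = 3: 3^n = 27 and 25·n = 75, so 27 ≤ 75.
n = 4: 3^n = 81 and 25·n = 100, so 81 ≤ 100.
n = 5: 3^n = 243 and 25·n = 125, so 243 > 125.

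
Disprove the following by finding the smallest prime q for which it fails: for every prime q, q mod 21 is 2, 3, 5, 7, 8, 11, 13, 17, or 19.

q = 31

We need the least prime q for which the claim fails.
For q = 2, 3, 5, 7, 11, 13, 17, 19, 23, 29 the conclusion holds.
q = 31: 31 mod 21 = 10 — not in {2, 3, 5, 7, 8, 11, 13, 17, 19}.
So q = 31 is the smallest counterexample.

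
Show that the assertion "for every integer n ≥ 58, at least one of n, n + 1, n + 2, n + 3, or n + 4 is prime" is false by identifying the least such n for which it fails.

n = 62

A counterexample is any integer n ≥ 58 such that n, n + 1, n + 2, n + 3, n + 4 are all composite; we check each in order.
The first 4 eligible values, up to n = 61, all satisfy the conclusion.
n = 62: 62 = 2 × 31; 63 = 3 × 21; 64 = 2 × 32; 65 = 5 × 13; 66 = 2 × 33 — all composite.
Hence n = 62 is a counterexample.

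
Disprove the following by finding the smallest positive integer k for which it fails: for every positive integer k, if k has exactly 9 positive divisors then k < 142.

k = 196

We need the least positive integer k for which k has exactly 9 positive divisors but the claim fails.
For k = 36, 100 the conclusion holds.
k = 196: τ(196) = 9; 196 ≥ 142.
So k = 196 is the smallest counterexample.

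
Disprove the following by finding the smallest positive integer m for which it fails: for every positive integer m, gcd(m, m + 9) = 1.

m = 3

We need the least positive integer m for which gcd(m, m + 9) > 1.
m = 1: gcd(1, 10) = 1.
m = 2: gcd(2, 11) = 1.
m = 3: gcd(3, 12) = 3.
Hence m = 3 is a counterexample.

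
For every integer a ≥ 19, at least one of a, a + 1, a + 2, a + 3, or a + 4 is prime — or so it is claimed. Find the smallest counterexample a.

Check each integer a ≥ 19 in order until a, a + 1, a + 2, a + 3, a + 4 are all composite.
a = 19: 19 is prime.
a = 20: 23 is prime.
a = 21: 23 is prime.
a = 22: 23 is prime.
a = 23: 23 is prime.
a = 24: 24 = 2 × 12; 25 = 5 × 5; 26 = 2 × 13; 27 = 3 × 9; 28 = 2 × 14 — all composite.
Thus a = 24 disproves the claim, and no smaller a works.

a = 24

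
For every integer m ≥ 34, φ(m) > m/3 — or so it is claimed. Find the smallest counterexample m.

Check each integer m ≥ 34 in order until the claim fails.
m = 34: φ(34) = 16 and 34/3 = 34/3, so φ(34) > 34/3.
m = 35: φ(35) = 24 and 35/3 = 35/3, so φ(35) > 35/3.
m = 36: φ(36) = 12 and 36/3 = 12, so φ(36) ≤ 36/3.
Thus m = 36 disproves the claim, and no smaller m works.

m = 36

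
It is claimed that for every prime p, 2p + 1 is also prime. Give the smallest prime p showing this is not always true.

A counterexample is any prime p such that 2p + 1 is not prime; we check each in order.
For p = 2, 3, 5 the conclusion holds.
p = 7: 2p + 1 = 15 = 3 × 5, not prime.
So p = 7 is the smallest counterexample.

p = 7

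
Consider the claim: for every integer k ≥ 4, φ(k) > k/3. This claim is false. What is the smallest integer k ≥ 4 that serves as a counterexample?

k = 4: φ(4) = 2 and 4/3 = 4/3, so φ(4) > 4/3.
k = 5: φ(5) = 4 and 5/3 = 5/3, so φ(5) > 5/3.
k = 6: φ(6) = 2 and 6/3 = 2, so φ(6) ≤ 6/3.
Hence k = 6 is a counterexample.

k = 6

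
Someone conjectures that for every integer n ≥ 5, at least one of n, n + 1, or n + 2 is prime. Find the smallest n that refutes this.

A counterexample is any integer n ≥ 5 such that n, n + 1, n + 2 are all composite; we check each in order.
For n = 5, 6, 7 the conclusion holds.
n = 8: 8 = 2 × 4; 9 = 3 × 3; 10 = 2 × 5 — all composite.
Hence n = 8 is a counterexample.

n = 8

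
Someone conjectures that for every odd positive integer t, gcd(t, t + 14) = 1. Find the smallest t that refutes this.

t = 7

A counterexample is any odd positive integer t such that gcd(t, t + 14) > 1; we check each in order.
For t = 1, 3, 5 the conclusion holds.
t = 7: gcd(7, 21) = 7.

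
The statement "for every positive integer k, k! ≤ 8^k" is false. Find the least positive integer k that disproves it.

k = 20

For k = 1, 2, 3, 4, …, 17, 18, 19 the conclusion holds.
k = 20: k! = 2432902008176640000 and 8^k = 1152921504606846976, so 2432902008176640000 > 1152921504606846976.
So k = 20 is the smallest counterexample.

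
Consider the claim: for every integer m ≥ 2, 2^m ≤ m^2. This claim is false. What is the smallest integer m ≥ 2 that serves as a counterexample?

For m = 2, 3, 4 the conclusion holds.
m = 5: 2^m = 32 and m^2 = 25, so 32 > 25.

m = 5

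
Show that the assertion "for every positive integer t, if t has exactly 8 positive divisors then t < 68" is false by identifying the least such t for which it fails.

The first 7 eligible values, up to t = 66, all satisfy the conclusion.
t = 70: τ(70) = 8; 70 ≥ 68.

t = 70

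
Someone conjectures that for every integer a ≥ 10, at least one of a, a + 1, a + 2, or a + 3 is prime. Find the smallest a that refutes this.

We need the least integer a ≥ 10 for which a, a + 1, a + 2, a + 3 are all composite.
For a = 10, 11, 12, 13, …, 21, 22, 23 the conclusion holds.
a = 24: 24 = 2 × 12; 25 = 5 × 5; 26 = 2 × 13; 27 = 3 × 9 — all composite.

a = 24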